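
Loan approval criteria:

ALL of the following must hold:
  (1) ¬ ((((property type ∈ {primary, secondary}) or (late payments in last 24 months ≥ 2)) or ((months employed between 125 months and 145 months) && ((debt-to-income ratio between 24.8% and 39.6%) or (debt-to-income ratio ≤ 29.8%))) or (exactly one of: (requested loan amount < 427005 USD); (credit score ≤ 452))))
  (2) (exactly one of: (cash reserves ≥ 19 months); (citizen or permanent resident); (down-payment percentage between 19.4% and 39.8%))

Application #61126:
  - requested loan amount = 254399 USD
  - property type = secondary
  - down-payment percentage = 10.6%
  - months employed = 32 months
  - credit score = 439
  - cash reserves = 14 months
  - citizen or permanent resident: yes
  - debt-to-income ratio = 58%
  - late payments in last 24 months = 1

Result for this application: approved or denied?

Denied

Atomic conditions:
  property type ∈ {primary, secondary}: secondary is in the set → true
  late payments in last 24 months ≥ 2: 1 ≥ 2 is false
  months employed between 125 months and 145 months: 32 in [125, 145] is false
  debt-to-income ratio between 24.8% and 39.6%: 58 in [24.8, 39.6] is false
  debt-to-income ratio ≤ 29.8%: 58 ≤ 29.8 is false
  requested loan amount < 427005 USD: 254399 < 427005 is true
  credit score ≤ 452: 439 ≤ 452 is true
  cash reserves ≥ 19 months: 14 ≥ 19 is false
  citizen or permanent resident: yes → true
  down-payment percentage between 19.4% and 39.8%: 10.6 in [19.4, 39.8] is false
Combine:
[1.1.1] true OR false = true
[1.1.2.2] false OR false = false
[1.1.2] false AND false = false
[1.1.3] exactly-one(true, true) = false
[1.1] true OR false OR false = true
[1] NOT true = false
[2] exactly-one(false, true, false) = true
[root] false AND true = false
Overall: false → denied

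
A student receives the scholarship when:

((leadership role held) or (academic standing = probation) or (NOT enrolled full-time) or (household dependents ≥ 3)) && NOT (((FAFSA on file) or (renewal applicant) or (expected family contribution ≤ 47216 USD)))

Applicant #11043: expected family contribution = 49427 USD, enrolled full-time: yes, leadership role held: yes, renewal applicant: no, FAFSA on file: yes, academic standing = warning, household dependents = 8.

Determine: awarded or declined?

Atomic conditions:
  leadership role held: yes → true
  academic standing = probation: warning == probation is false
  NOT enrolled full-time: yes → false
  household dependents ≥ 3: 8 ≥ 3 is true
  FAFSA on file: yes → true
  renewal applicant: no → false
  expected family contribution ≤ 47216 USD: 49427 ≤ 47216 is false
Combine:
[1] true OR false OR false OR true = true
[2.1] true OR false OR false = true
[2] NOT true = false
[root] true AND false = false
Overall: false → declined

Declined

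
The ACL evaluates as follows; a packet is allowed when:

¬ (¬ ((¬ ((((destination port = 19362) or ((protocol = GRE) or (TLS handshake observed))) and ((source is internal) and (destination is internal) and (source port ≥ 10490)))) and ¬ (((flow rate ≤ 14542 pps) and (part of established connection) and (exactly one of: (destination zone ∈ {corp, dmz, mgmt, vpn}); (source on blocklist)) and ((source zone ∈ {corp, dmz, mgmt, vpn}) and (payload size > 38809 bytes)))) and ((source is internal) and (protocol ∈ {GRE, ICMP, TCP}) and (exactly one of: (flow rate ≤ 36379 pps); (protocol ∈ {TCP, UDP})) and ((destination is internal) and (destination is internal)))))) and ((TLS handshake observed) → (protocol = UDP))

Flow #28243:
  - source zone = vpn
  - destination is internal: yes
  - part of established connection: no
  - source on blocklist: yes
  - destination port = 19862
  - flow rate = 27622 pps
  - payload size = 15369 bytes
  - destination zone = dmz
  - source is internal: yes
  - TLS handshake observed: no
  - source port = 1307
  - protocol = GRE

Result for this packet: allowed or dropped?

Allowed

Atomic conditions:
  destination port = 19362: 19862 == 19362 is false
  protocol = GRE: GRE == GRE is true
  TLS handshake observed: no → false
  source is internal: yes → true
  destination is internal: yes → true
  source port ≥ 10490: 1307 ≥ 10490 is false
  flow rate ≤ 14542 pps: 27622 ≤ 14542 is false
  part of established connection: no → false
  destination zone ∈ {corp, dmz, mgmt, vpn}: dmz is in the set → true
  source on blocklist: yes → true
  source zone ∈ {corp, dmz, mgmt, vpn}: vpn is in the set → true
  payload size > 38809 bytes: 15369 > 38809 is false
  protocol ∈ {GRE, ICMP, TCP}: GRE is in the set → true
  flow rate ≤ 36379 pps: 27622 ≤ 36379 is true
  protocol ∈ {TCP, UDP}: GRE is not in the set → false
  protocol = UDP: GRE == UDP is false
Combine:
[1.1.1.1.1.1.2] true OR false = true
[1.1.1.1.1.1] false OR true = true
[1.1.1.1.1.2] true AND true AND false = false
[1.1.1.1.1] true AND false = false
[1.1.1.1] NOT false = true
[1.1.1.2.1.3] exactly-one(true, true) = false
[1.1.1.2.1.4] true AND false = false
[1.1.1.2.1] false AND false AND false AND false = false
[1.1.1.2] NOT false = true
[1.1.1.3.3] exactly-one(true, false) = true
[1.1.1.3.4] true AND true = true
[1.1.1.3] true AND true AND true AND true = true
[1.1.1] true AND true AND true = true
[1.1] NOT true = false
[1] NOT false = true
[2] false → false (antecedent false ⇒ implication holds) = true
[root] true AND true = true
Overall: true → allowed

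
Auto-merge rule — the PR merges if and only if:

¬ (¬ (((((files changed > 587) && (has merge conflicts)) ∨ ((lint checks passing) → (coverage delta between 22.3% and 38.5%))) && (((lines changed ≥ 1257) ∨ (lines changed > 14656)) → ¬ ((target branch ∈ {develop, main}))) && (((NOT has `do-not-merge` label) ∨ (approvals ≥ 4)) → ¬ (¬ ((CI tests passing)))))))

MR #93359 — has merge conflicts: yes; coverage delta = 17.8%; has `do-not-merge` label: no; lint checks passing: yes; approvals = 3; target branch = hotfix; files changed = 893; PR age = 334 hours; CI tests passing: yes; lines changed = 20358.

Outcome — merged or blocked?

Merged

Atomic conditions:
  files changed > 587: 893 > 587 is true
  has merge conflicts: yes → true
  lint checks passing: yes → true
  coverage delta between 22.3% and 38.5%: 17.8 in [22.3, 38.5] is false
  lines changed ≥ 1257: 20358 ≥ 1257 is true
  lines changed > 14656: 20358 > 14656 is true
  target branch ∈ {develop, main}: hotfix is not in the set → false
  NOT has `do-not-merge` label: no → true
  approvals ≥ 4: 3 ≥ 4 is false
  CI tests passing: yes → true
Combine:
[1.1.1.1] true AND true = true
[1.1.1.2] true → false = false
[1.1.1] true OR false = true
[1.1.2.1] true OR true = true
[1.1.2.2] NOT false = true
[1.1.2] true → true = true
[1.1.3.1] true OR false = true
[1.1.3.2.1] NOT true = false
[1.1.3.2] NOT false = true
[1.1.3] true → true = true
[1.1] true AND true AND true = true
[1] NOT true = false
[root] NOT false = true
Overall: true → merged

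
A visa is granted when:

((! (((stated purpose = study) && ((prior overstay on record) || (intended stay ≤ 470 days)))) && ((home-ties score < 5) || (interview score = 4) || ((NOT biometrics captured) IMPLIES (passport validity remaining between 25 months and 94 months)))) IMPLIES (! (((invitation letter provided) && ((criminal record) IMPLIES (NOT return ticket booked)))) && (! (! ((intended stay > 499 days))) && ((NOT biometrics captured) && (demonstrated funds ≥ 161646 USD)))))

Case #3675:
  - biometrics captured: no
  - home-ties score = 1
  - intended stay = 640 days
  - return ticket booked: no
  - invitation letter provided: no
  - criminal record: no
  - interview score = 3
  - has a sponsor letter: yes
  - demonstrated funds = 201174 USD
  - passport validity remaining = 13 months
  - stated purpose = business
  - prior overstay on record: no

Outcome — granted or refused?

Atomic conditions:
  stated purpose = study: business == study is false
  prior overstay on record: no → false
  intended stay ≤ 470 days: 640 ≤ 470 is false
  home-ties score < 5: 1 < 5 is true
  interview score = 4: 3 == 4 is false
  NOT biometrics captured: no → true
  passport validity remaining between 25 months and 94 months: 13 in [25, 94] is false
  invitation letter provided: no → false
  criminal record: no → false
  NOT return ticket booked: no → true
  intended stay > 499 days: 640 > 499 is true
  demonstrated funds ≥ 161646 USD: 201174 ≥ 161646 is true
Combine:
[1.1.1.2] false OR false = false
[1.1.1] false AND false = false
[1.1] NOT false = true
[1.2.3] true → false = false
[1.2] true OR false OR false = true
[1] true AND true = true
[2.1.1.2] false → true (antecedent false ⇒ implication holds) = true
[2.1.1] false AND true = false
[2.1] NOT false = true
[2.2.1.1] NOT true = false
[2.2.1] NOT false = true
[2.2.2] true AND true = true
[2.2] true AND true = true
[2] true AND true = true
[root] true → true = true
Overall: true → granted

Granted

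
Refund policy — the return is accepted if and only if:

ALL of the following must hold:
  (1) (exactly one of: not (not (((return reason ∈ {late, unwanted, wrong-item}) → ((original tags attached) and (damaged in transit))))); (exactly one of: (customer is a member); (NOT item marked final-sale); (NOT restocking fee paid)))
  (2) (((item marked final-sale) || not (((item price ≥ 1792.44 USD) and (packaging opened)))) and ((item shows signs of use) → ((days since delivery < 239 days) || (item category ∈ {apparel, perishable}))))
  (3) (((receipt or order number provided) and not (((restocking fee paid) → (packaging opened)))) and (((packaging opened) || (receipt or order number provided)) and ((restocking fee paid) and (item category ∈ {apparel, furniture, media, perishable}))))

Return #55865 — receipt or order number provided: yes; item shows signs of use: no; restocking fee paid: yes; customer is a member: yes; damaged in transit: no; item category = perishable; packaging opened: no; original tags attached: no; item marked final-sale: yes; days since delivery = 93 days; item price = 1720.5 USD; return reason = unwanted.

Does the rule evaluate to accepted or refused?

Atomic conditions:
  return reason ∈ {late, unwanted, wrong-item}: unwanted is in the set → true
  original tags attached: no → false
  damaged in transit: no → false
  customer is a member: yes → true
  NOT item marked final-sale: yes → false
  NOT restocking fee paid: yes → false
  item marked final-sale: yes → true
  item price ≥ 1792.44 USD: 1720.5 ≥ 1792.44 is false
  packaging opened: no → false
  item shows signs of use: no → false
  days since delivery < 239 days: 93 < 239 is true
  item category ∈ {apparel, perishable}: perishable is in the set → true
  receipt or order number provided: yes → true
  restocking fee paid: yes → true
  item category ∈ {apparel, furniture, media, perishable}: perishable is in the set → true
Combine:
[1.1.1.1.2] false AND false = false
[1.1.1.1] true → false = false
[1.1.1] NOT false = true
[1.1] NOT true = false
[1.2] exactly-one(true, false, false) = true
[1] exactly-one(false, true) = true
[2.1.2.1] false AND false = false
[2.1.2] NOT false = true
[2.1] true OR true = true
[2.2.2] true OR true = true
[2.2] false → true (antecedent false ⇒ implication holds) = true
[2] true AND true = true
[3.1.2.1] true → false = false
[3.1.2] NOT false = true
[3.1] true AND true = true
[3.2.1] false OR true = true
[3.2.2] true AND true = true
[3.2] true AND true = true
[3] true AND true = true
[root] true AND true AND true = true
Overall: true → accepted

Accepted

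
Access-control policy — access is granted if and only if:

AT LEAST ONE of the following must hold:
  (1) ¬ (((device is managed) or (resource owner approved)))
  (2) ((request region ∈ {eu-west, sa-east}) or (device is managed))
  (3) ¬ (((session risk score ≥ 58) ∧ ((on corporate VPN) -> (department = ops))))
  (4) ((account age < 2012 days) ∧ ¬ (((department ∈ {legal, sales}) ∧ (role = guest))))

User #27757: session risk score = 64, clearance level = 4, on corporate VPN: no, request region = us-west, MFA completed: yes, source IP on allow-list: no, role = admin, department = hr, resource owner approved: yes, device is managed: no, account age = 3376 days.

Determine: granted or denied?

Atomic conditions:
  device is managed: no → false
  resource owner approved: yes → true
  request region ∈ {eu-west, sa-east}: us-west is not in the set → false
  session risk score ≥ 58: 64 ≥ 58 is true
  on corporate VPN: no → false
  department = ops: hr == ops is false
  account age < 2012 days: 3376 < 2012 is false
  department ∈ {legal, sales}: hr is not in the set → false
  role = guest: admin == guest is false
Combine:
[1.1] false OR true = true
[1] NOT true = false
[2] false OR false = false
[3.1.2] false → false (antecedent false ⇒ implication holds) = true
[3.1] true AND true = true
[3] NOT true = false
[4.2.1] false AND false = false
[4.2] NOT false = true
[4] false AND true = false
[root] false OR false OR false OR false = false
Overall: false → denied

Denied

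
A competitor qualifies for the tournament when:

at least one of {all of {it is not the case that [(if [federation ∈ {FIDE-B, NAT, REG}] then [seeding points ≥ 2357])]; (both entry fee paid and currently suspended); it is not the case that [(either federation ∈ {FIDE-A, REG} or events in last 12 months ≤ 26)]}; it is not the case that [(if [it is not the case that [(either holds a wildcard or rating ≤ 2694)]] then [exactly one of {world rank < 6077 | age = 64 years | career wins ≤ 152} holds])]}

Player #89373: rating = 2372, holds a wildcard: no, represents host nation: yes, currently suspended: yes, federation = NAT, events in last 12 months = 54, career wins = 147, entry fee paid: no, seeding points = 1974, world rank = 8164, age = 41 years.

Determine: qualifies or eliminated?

Eliminated

Atomic conditions:
  federation ∈ {FIDE-B, NAT, REG}: NAT is in the set → true
  seeding points ≥ 2357: 1974 ≥ 2357 is false
  entry fee paid: no → false
  currently suspended: yes → true
  federation ∈ {FIDE-A, REG}: NAT is not in the set → false
  events in last 12 months ≤ 26: 54 ≤ 26 is false
  holds a wildcard: no → false
  rating ≤ 2694: 2372 ≤ 2694 is true
  world rank < 6077: 8164 < 6077 is false
  age = 64 years: 41 == 64 is false
  career wins ≤ 152: 147 ≤ 152 is true
Combine:
[1.1.1] true → false = false
[1.1] NOT false = true
[1.2] false AND true = false
[1.3.1] false OR false = false
[1.3] NOT false = true
[1] true AND false AND true = false
[2.1.1.1] false OR true = true
[2.1.1] NOT true = false
[2.1.2] exactly-one(false, false, true) = true
[2.1] false → true (antecedent false ⇒ implication holds) = true
[2] NOT true = false
[root] false OR false = false
Overall: false → eliminated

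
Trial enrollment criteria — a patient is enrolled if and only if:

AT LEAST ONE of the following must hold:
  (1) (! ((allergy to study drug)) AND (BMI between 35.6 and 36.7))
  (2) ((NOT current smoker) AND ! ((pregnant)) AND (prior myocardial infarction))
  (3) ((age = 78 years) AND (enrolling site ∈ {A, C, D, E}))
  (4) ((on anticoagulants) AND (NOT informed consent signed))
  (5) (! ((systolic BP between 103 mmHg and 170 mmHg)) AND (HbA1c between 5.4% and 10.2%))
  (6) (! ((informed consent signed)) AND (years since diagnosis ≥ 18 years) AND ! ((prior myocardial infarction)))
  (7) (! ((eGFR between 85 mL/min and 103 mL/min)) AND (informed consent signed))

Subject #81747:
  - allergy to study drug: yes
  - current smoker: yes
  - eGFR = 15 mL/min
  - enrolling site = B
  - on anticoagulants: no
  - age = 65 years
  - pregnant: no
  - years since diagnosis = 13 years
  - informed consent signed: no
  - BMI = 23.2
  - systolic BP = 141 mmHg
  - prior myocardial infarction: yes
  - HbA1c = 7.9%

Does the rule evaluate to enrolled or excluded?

Excluded

Atomic conditions:
  allergy to study drug: yes → true
  BMI between 35.6 and 36.7: 23.2 in [35.6, 36.7] is false
  NOT current smoker: yes → false
  pregnant: no → false
  prior myocardial infarction: yes → true
  age = 78 years: 65 == 78 is false
  enrolling site ∈ {A, C, D, E}: B is not in the set → false
  on anticoagulants: no → false
  NOT informed consent signed: no → true
  systolic BP between 103 mmHg and 170 mmHg: 141 in [103, 170] is true
  HbA1c between 5.4% and 10.2%: 7.9 in [5.4, 10.2] is true
  informed consent signed: no → false
  years since diagnosis ≥ 18 years: 13 ≥ 18 is false
  eGFR between 85 mL/min and 103 mL/min: 15 in [85, 103] is false
Combine:
[1.1] NOT true = false
[1] false AND false = false
[2.2] NOT false = true
[2] false AND true AND true = false
[3] false AND false = false
[4] false AND true = false
[5.1] NOT true = false
[5] false AND true = false
[6.1] NOT false = true
[6.3] NOT true = false
[6] true AND false AND false = false
[7.1] NOT false = true
[7] true AND false = false
[root] false OR false OR false OR false OR false OR false OR false = false
Overall: false → excluded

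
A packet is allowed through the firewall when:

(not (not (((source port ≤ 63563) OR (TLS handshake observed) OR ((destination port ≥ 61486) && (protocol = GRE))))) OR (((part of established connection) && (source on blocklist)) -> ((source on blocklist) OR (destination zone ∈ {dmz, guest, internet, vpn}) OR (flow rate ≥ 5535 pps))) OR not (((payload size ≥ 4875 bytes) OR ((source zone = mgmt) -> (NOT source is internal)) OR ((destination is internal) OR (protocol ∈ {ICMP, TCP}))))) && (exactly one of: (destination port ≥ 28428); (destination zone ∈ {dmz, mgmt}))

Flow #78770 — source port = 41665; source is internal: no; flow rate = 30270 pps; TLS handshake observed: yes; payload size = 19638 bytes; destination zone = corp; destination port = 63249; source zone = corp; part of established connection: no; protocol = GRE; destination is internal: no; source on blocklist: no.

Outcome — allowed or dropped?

Allowed

Atomic conditions:
  source port ≤ 63563: 41665 ≤ 63563 is true
  TLS handshake observed: yes → true
  destination port ≥ 61486: 63249 ≥ 61486 is true
  protocol = GRE: GRE == GRE is true
  part of established connection: no → false
  source on blocklist: no → false
  destination zone ∈ {dmz, guest, internet, vpn}: corp is not in the set → false
  flow rate ≥ 5535 pps: 30270 ≥ 5535 is true
  payload size ≥ 4875 bytes: 19638 ≥ 4875 is true
  source zone = mgmt: corp == mgmt is false
  NOT source is internal: no → true
  destination is internal: no → false
  protocol ∈ {ICMP, TCP}: GRE is not in the set → false
  destination port ≥ 28428: 63249 ≥ 28428 is true
  destination zone ∈ {dmz, mgmt}: corp is not in the set → false
Combine:
[1.1.1.1.3] true AND true = true
[1.1.1.1] true OR true OR true = true
[1.1.1] NOT true = false
[1.1] NOT false = true
[1.2.1] false AND false = false
[1.2.2] false OR false OR true = true
[1.2] false → true (antecedent false ⇒ implication holds) = true
[1.3.1.2] false → true (antecedent false ⇒ implication holds) = true
[1.3.1.3] false OR false = false
[1.3.1] true OR true OR false = true
[1.3] NOT true = false
[1] true OR true OR false = true
[2] exactly-one(true, false) = true
[root] true AND true = true
Overall: true → allowed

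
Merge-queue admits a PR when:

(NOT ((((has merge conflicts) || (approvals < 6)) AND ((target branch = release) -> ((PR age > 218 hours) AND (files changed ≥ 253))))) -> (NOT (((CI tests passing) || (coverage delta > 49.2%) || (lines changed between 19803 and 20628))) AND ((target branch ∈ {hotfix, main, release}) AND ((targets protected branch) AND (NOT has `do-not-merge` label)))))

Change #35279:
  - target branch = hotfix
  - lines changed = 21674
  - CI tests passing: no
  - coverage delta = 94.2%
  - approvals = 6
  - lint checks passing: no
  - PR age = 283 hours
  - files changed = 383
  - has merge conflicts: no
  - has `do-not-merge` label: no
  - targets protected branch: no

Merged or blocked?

Blocked

Atomic conditions:
  has merge conflicts: no → false
  approvals < 6: 6 < 6 is false
  target branch = release: hotfix == release is false
  PR age > 218 hours: 283 > 218 is true
  files changed ≥ 253: 383 ≥ 253 is true
  CI tests passing: no → false
  coverage delta > 49.2%: 94.2 > 49.2 is true
  lines changed between 19803 and 20628: 21674 in [19803, 20628] is false
  target branch ∈ {hotfix, main, release}: hotfix is in the set → true
  targets protected branch: no → false
  NOT has `do-not-merge` label: no → true
Combine:
[1.1.1] false OR false = false
[1.1.2.2] true AND true = true
[1.1.2] false → true (antecedent false ⇒ implication holds) = true
[1.1] false AND true = false
[1] NOT false = true
[2.1.1] false OR true OR false = true
[2.1] NOT true = false
[2.2.2] false AND true = false
[2.2] true AND false = false
[2] false AND false = false
[root] true → false = false
Overall: false → blocked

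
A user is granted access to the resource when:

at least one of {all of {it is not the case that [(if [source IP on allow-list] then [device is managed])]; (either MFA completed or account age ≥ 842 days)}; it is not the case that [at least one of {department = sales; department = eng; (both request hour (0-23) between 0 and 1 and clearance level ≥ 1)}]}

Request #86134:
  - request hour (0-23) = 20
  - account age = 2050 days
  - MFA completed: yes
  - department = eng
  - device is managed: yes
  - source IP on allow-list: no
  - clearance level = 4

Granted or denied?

Denied

Atomic conditions:
  source IP on allow-list: no → false
  device is managed: yes → true
  MFA completed: yes → true
  account age ≥ 842 days: 2050 ≥ 842 is true
  department = sales: eng == sales is false
  department = eng: eng == eng is true
  request hour (0-23) between 0 and 1: 20 in [0, 1] is false
  clearance level ≥ 1: 4 ≥ 1 is true
Combine:
[1.1.1] false → true (antecedent false ⇒ implication holds) = true
[1.1] NOT true = false
[1.2] true OR true = true
[1] false AND true = false
[2.1.3] false AND true = false
[2.1] false OR true OR false = true
[2] NOT true = false
[root] false OR false = false
Overall: false → denied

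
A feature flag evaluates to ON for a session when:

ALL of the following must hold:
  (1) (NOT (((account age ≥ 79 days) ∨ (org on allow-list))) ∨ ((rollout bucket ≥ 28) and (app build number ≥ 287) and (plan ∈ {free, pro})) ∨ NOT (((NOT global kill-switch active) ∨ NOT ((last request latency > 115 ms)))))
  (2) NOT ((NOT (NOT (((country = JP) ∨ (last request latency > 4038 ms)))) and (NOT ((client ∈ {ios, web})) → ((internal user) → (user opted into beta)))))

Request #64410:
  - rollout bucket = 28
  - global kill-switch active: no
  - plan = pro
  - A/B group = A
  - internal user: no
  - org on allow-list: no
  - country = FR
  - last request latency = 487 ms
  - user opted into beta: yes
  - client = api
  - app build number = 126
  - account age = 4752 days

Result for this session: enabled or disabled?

Disabled

Atomic conditions:
  account age ≥ 79 days: 4752 ≥ 79 is true
  org on allow-list: no → false
  rollout bucket ≥ 28: 28 ≥ 28 is true
  app build number ≥ 287: 126 ≥ 287 is false
  plan ∈ {free, pro}: pro is in the set → true
  NOT global kill-switch active: no → true
  last request latency > 115 ms: 487 > 115 is true
  country = JP: FR == JP is false
  last request latency > 4038 ms: 487 > 4038 is false
  client ∈ {ios, web}: api is not in the set → false
  internal user: no → false
  user opted into beta: yes → true
Combine:
[1.1.1] true OR false = true
[1.1] NOT true = false
[1.2] true AND false AND true = false
[1.3.1.2] NOT true = false
[1.3.1] true OR false = true
[1.3] NOT true = false
[1] false OR false OR false = false
[2.1.1.1.1] false OR false = false
[2.1.1.1] NOT false = true
[2.1.1] NOT true = false
[2.1.2.1] NOT false = true
[2.1.2.2] false → true (antecedent false ⇒ implication holds) = true
[2.1.2] true → true = true
[2.1] false AND true = false
[2] NOT false = true
[root] false AND true = false
Overall: false → disabled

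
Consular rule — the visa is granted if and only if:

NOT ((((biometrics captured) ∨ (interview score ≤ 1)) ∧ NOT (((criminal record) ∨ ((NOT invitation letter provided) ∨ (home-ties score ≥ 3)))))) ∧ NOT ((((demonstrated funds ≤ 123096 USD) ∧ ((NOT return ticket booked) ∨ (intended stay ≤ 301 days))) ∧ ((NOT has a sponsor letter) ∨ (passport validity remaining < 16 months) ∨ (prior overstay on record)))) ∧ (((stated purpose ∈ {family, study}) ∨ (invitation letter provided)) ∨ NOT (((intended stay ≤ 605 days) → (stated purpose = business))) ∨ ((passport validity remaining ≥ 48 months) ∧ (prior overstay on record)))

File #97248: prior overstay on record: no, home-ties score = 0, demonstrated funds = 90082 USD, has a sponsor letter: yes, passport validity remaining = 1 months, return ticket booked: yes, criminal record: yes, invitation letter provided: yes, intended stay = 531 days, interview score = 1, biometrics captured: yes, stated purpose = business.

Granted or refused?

Granted

Atomic conditions:
  biometrics captured: yes → true
  interview score ≤ 1: 1 ≤ 1 is true
  criminal record: yes → true
  NOT invitation letter provided: yes → false
  home-ties score ≥ 3: 0 ≥ 3 is false
  demonstrated funds ≤ 123096 USD: 90082 ≤ 123096 is true
  NOT return ticket booked: yes → false
  intended stay ≤ 301 days: 531 ≤ 301 is false
  NOT has a sponsor letter: yes → false
  passport validity remaining < 16 months: 1 < 16 is true
  prior overstay on record: no → false
  stated purpose ∈ {family, study}: business is not in the set → false
  invitation letter provided: yes → true
  intended stay ≤ 605 days: 531 ≤ 605 is true
  stated purpose = business: business == business is true
  passport validity remaining ≥ 48 months: 1 ≥ 48 is false
Combine:
[1.1.1] true OR true = true
[1.1.2.1.2] false OR false = false
[1.1.2.1] true OR false = true
[1.1.2] NOT true = false
[1.1] true AND false = false
[1] NOT false = true
[2.1.1.2] false OR false = false
[2.1.1] true AND false = false
[2.1.2] false OR true OR false = true
[2.1] false AND true = false
[2] NOT false = true
[3.1] false OR true = true
[3.2.1] true → true = true
[3.2] NOT true = false
[3.3] false AND false = false
[3] true OR false OR false = true
[root] true AND true AND true = true
Overall: true → granted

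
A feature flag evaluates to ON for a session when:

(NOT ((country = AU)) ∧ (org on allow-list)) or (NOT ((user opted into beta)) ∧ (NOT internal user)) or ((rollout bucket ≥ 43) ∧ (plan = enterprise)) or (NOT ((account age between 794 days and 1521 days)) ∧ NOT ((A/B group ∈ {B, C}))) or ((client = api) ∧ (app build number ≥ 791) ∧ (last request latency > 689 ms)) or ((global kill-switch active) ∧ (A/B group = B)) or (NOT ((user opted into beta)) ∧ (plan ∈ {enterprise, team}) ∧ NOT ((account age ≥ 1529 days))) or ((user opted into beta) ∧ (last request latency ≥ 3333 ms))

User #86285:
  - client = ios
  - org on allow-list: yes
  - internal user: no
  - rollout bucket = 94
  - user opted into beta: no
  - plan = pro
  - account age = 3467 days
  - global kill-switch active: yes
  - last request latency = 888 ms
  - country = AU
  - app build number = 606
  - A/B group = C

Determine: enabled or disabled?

Enabled

Atomic conditions:
  country = AU: AU == AU is true
  org on allow-list: yes → true
  user opted into beta: no → false
  NOT internal user: no → true
  rollout bucket ≥ 43: 94 ≥ 43 is true
  plan = enterprise: pro == enterprise is false
  account age between 794 days and 1521 days: 3467 in [794, 1521] is false
  A/B group ∈ {B, C}: C is in the set → true
  client = api: ios == api is false
  app build number ≥ 791: 606 ≥ 791 is false
  last request latency > 689 ms: 888 > 689 is true
  global kill-switch active: yes → true
  A/B group = B: C == B is false
  plan ∈ {enterprise, team}: pro is not in the set → false
  account age ≥ 1529 days: 3467 ≥ 1529 is true
  last request latency ≥ 3333 ms: 888 ≥ 3333 is false
Combine:
[1.1] NOT true = false
[1] false AND true = false
[2.1] NOT false = true
[2] true AND true = true
[3] true AND false = false
[4.1] NOT false = true
[4.2] NOT true = false
[4] true AND false = false
[5] false AND false AND true = false
[6] true AND false = false
[7.1] NOT false = true
[7.3] NOT true = false
[7] true AND false AND false = false
[8] false AND false = false
[root] false OR true OR false OR false OR false OR false OR false OR false = true
Overall: true → enabled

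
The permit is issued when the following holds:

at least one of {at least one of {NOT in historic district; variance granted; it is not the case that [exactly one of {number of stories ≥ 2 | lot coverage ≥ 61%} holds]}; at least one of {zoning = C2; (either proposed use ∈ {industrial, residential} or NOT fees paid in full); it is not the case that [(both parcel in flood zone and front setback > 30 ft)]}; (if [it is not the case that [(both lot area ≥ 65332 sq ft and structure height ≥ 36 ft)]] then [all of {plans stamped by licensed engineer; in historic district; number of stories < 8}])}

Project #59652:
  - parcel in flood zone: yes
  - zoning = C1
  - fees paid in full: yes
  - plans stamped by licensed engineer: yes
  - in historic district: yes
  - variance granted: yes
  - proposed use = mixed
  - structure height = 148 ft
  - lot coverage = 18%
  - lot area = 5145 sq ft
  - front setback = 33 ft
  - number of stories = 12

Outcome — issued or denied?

Atomic conditions:
  NOT in historic district: yes → false
  variance granted: yes → true
  number of stories ≥ 2: 12 ≥ 2 is true
  lot coverage ≥ 61%: 18 ≥ 61 is false
  zoning = C2: C1 == C2 is false
  proposed use ∈ {industrial, residential}: mixed is not in the set → false
  NOT fees paid in full: yes → false
  parcel in flood zone: yes → true
  front setback > 30 ft: 33 > 30 is true
  lot area ≥ 65332 sq ft: 5145 ≥ 65332 is false
  structure height ≥ 36 ft: 148 ≥ 36 is true
  plans stamped by licensed engineer: yes → true
  in historic district: yes → true
  number of stories < 8: 12 < 8 is false
Combine:
[1.3.1] exactly-one(true, false) = true
[1.3] NOT true = false
[1] false OR true OR false = true
[2.2] false OR false = false
[2.3.1] true AND true = true
[2.3] NOT true = false
[2] false OR false OR false = false
[3.1.1] false AND true = false
[3.1] NOT false = true
[3.2] true AND true AND false = false
[3] true → false = false
[root] true OR false OR false = true
Overall: true → issued

Issued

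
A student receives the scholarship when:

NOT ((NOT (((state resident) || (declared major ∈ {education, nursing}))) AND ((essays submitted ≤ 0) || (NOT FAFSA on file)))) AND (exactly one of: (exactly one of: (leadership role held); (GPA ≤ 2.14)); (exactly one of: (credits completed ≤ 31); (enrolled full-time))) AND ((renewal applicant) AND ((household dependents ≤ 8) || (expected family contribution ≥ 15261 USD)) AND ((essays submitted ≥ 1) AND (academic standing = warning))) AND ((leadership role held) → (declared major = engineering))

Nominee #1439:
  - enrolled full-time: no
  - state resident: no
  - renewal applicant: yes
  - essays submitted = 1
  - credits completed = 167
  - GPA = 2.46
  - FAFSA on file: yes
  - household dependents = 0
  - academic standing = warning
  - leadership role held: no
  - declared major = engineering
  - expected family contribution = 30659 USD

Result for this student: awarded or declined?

Atomic conditions:
  state resident: no → false
  declared major ∈ {education, nursing}: engineering is not in the set → false
  essays submitted ≤ 0: 1 ≤ 0 is false
  NOT FAFSA on file: yes → false
  leadership role held: no → false
  GPA ≤ 2.14: 2.46 ≤ 2.14 is false
  credits completed ≤ 31: 167 ≤ 31 is false
  enrolled full-time: no → false
  renewal applicant: yes → true
  household dependents ≤ 8: 0 ≤ 8 is true
  expected family contribution ≥ 15261 USD: 30659 ≥ 15261 is true
  essays submitted ≥ 1: 1 ≥ 1 is true
  academic standing = warning: warning == warning is true
  declared major = engineering: engineering == engineering is true
Combine:
[1.1.1.1] false OR false = false
[1.1.1] NOT false = true
[1.1.2] false OR false = false
[1.1] true AND false = false
[1] NOT false = true
[2.1] exactly-one(false, false) = false
[2.2] exactly-one(false, false) = false
[2] exactly-one(false, false) = false
[3.2] true OR true = true
[3.3] true AND true = true
[3] true AND true AND true = true
[4] false → true (antecedent false ⇒ implication holds) = true
[root] true AND false AND true AND true = false
Overall: false → declined

Declined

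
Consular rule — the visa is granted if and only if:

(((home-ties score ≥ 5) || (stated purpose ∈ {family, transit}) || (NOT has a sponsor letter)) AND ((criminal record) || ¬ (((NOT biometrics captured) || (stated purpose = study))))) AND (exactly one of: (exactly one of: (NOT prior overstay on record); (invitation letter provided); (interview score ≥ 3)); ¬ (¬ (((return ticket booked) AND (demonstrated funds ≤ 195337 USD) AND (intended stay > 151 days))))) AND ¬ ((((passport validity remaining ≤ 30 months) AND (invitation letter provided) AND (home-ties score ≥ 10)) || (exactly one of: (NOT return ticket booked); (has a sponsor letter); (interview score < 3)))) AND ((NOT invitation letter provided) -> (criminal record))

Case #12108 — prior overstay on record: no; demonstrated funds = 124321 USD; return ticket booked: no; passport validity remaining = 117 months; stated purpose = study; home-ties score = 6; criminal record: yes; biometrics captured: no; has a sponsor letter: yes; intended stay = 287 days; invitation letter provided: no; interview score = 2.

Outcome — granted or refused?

Atomic conditions:
  home-ties score ≥ 5: 6 ≥ 5 is true
  stated purpose ∈ {family, transit}: study is not in the set → false
  NOT has a sponsor letter: yes → false
  criminal record: yes → true
  NOT biometrics captured: no → true
  stated purpose = study: study == study is true
  NOT prior overstay on record: no → true
  invitation letter provided: no → false
  interview score ≥ 3: 2 ≥ 3 is false
  return ticket booked: no → false
  demonstrated funds ≤ 195337 USD: 124321 ≤ 195337 is true
  intended stay > 151 days: 287 > 151 is true
  passport validity remaining ≤ 30 months: 117 ≤ 30 is false
  home-ties score ≥ 10: 6 ≥ 10 is false
  NOT return ticket booked: no → true
  has a sponsor letter: yes → true
  interview score < 3: 2 < 3 is true
  NOT invitation letter provided: no → true
Combine:
[1.1] true OR false OR false = true
[1.2.2.1] true OR true = true
[1.2.2] NOT true = false
[1.2] true OR false = true
[1] true AND true = true
[2.1] exactly-one(true, false, false) = true
[2.2.1.1] false AND true AND true = false
[2.2.1] NOT false = true
[2.2] NOT true = false
[2] exactly-one(true, false) = true
[3.1.1] false AND false AND false = false
[3.1.2] exactly-one(true, true, true) = false
[3.1] false OR false = false
[3] NOT false = true
[4] true → true = true
[root] true AND true AND true AND true = true
Overall: true → granted

Granted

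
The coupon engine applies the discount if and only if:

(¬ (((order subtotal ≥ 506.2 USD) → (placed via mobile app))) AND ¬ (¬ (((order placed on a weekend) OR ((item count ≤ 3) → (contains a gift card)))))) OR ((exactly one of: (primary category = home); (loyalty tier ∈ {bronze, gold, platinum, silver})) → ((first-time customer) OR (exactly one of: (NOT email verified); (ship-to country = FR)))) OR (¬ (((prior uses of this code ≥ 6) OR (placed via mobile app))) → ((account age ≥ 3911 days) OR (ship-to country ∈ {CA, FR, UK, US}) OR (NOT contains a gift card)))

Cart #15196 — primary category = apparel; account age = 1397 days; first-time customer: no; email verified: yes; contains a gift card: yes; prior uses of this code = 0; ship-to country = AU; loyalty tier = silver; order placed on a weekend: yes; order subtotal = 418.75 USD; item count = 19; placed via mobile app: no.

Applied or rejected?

Atomic conditions:
  order subtotal ≥ 506.2 USD: 418.75 ≥ 506.2 is false
  placed via mobile app: no → false
  order placed on a weekend: yes → true
  item count ≤ 3: 19 ≤ 3 is false
  contains a gift card: yes → true
  primary category = home: apparel == home is false
  loyalty tier ∈ {bronze, gold, platinum, silver}: silver is in the set → true
  first-time customer: no → false
  NOT email verified: yes → false
  ship-to country = FR: AU == FR is false
  prior uses of this code ≥ 6: 0 ≥ 6 is false
  account age ≥ 3911 days: 1397 ≥ 3911 is false
  ship-to country ∈ {CA, FR, UK, US}: AU is not in the set → false
  NOT contains a gift card: yes → false
Combine:
[1.1.1] false → false (antecedent false ⇒ implication holds) = true
[1.1] NOT true = false
[1.2.1.1.2] false → true (antecedent false ⇒ implication holds) = true
[1.2.1.1] true OR true = true
[1.2.1] NOT true = false
[1.2] NOT false = true
[1] false AND true = false
[2.1] exactly-one(false, true) = true
[2.2.2] exactly-one(false, false) = false
[2.2] false OR false = false
[2] true → false = false
[3.1.1] false OR false = false
[3.1] NOT false = true
[3.2] false OR false OR false = false
[3] true → false = false
[root] false OR false OR false = false
Overall: false → rejected

Rejected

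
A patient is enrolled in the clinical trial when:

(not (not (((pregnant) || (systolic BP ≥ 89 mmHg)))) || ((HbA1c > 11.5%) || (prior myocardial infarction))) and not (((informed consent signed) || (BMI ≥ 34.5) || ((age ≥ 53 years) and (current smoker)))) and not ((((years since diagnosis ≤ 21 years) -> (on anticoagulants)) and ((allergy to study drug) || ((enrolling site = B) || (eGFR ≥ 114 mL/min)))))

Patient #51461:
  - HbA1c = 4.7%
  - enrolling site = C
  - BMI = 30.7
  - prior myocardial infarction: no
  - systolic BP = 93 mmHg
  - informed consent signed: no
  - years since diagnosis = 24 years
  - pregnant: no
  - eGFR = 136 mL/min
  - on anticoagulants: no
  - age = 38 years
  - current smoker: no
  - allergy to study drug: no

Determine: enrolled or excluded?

Atomic conditions:
  pregnant: no → false
  systolic BP ≥ 89 mmHg: 93 ≥ 89 is true
  HbA1c > 11.5%: 4.7 > 11.5 is false
  prior myocardial infarction: no → false
  informed consent signed: no → false
  BMI ≥ 34.5: 30.7 ≥ 34.5 is false
  age ≥ 53 years: 38 ≥ 53 is false
  current smoker: no → false
  years since diagnosis ≤ 21 years: 24 ≤ 21 is false
  on anticoagulants: no → false
  allergy to study drug: no → false
  enrolling site = B: C == B is false
  eGFR ≥ 114 mL/min: 136 ≥ 114 is true
Combine:
[1.1.1.1] false OR true = true
[1.1.1] NOT true = false
[1.1] NOT false = true
[1.2] false OR false = false
[1] true OR false = true
[2.1.3] false AND false = false
[2.1] false OR false OR false = false
[2] NOT false = true
[3.1.1] false → false (antecedent false ⇒ implication holds) = true
[3.1.2.2] false OR true = true
[3.1.2] false OR true = true
[3.1] true AND true = true
[3] NOT true = false
[root] true AND true AND false = false
Overall: false → excluded

Excluded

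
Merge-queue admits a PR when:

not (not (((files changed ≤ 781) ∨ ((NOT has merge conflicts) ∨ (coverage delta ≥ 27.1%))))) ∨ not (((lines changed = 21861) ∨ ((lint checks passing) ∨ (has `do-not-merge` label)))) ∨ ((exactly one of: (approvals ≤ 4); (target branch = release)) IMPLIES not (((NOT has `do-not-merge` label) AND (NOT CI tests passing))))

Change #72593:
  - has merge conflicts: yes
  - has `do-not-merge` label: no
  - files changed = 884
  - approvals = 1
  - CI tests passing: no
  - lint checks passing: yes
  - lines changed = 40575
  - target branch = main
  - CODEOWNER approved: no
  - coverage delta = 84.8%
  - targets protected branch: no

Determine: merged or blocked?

Merged

Atomic conditions:
  files changed ≤ 781: 884 ≤ 781 is false
  NOT has merge conflicts: yes → false
  coverage delta ≥ 27.1%: 84.8 ≥ 27.1 is true
  lines changed = 21861: 40575 == 21861 is false
  lint checks passing: yes → true
  has `do-not-merge` label: no → false
  approvals ≤ 4: 1 ≤ 4 is true
  target branch = release: main == release is false
  NOT has `do-not-merge` label: no → true
  NOT CI tests passing: no → true
Combine:
[1.1.1.2] false OR true = true
[1.1.1] false OR true = true
[1.1] NOT true = false
[1] NOT false = true
[2.1.2] true OR false = true
[2.1] false OR true = true
[2] NOT true = false
[3.1] exactly-one(true, false) = true
[3.2.1] true AND true = true
[3.2] NOT true = false
[3] true → false = false
[root] true OR false OR false = true
Overall: true → merged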